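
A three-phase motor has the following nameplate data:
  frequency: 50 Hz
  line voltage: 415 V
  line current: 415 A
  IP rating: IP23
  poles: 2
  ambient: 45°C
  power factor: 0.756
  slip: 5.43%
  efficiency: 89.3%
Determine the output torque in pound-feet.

500 lb·ft

P_in = √3·V·I·cosφ = 1.732 × 415 × 415 × 0.756 = 225510 W
P_out = η·P_in = 0.893 × 225510 = 201380 W
n_s = 120×50/2 = 3000 rpm; n = 3000×(1−0.0543) = 2837 rpm
ω = 2π×2837/60 = 297.1 rad/s
τ = P_out/ω = 201380/297.1 = 677.8 N·m
In lb·ft: 677.8/1.356 = 500 lb·ft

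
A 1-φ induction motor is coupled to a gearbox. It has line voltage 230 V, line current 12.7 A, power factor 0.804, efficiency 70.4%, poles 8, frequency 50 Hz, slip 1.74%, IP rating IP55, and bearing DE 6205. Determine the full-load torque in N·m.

21.4 N·m

P_in = V·I·cosφ = 230 × 12.7 × 0.804 = 2348 W
P_out = η·P_in = 0.704 × 2348 = 1653 W
n_s = 120×50/8 = 750 rpm; n = 750×(1−0.0174) = 737 rpm
ω = 2π×737/60 = 77.18 rad/s
τ = P_out/ω = 1653/77.18 = 21.4 N·m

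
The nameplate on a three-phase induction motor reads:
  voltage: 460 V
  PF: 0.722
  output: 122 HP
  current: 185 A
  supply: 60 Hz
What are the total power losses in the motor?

P_in = √3·V·I·cosφ = 1.732×460×185×0.722 = 106418 W
P_out = 122×746 = 91012 W
Losses = P_in − P_out = 106418 − 91012 = 15406 W

15.4 kW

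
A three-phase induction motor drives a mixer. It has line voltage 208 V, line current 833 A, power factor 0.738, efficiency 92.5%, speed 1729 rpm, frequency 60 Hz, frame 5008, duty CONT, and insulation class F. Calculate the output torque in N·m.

1130 N·m

P_in = √3·V·I·cosφ = 1.732 × 208 × 833 × 0.738 = 221469 W
P_out = η·P_in = 0.925 × 221469 = 204859 W
n = 1729 rpm
ω = 2π×1729/60 = 181.1 rad/s
τ = P_out/ω = 204859/181.1 = 1130 N·m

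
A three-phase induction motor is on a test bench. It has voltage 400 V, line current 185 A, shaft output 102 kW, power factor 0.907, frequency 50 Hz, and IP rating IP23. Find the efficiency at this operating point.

P_out = 102 kW = 102000 W
P_in = √3·V_L·I_L·cosφ = 1.732 × 400 × 185 × 0.907 = 116248 W
η = P_out / P_in = 102000 / 116248 = 0.877 = 87.7%

87.7 %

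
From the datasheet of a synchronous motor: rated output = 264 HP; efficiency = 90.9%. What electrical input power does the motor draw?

P_out = 264 × 746 = 196944 W
P_in = P_out/η = 196944/0.909 = 216660 W = 217 kW

217 kW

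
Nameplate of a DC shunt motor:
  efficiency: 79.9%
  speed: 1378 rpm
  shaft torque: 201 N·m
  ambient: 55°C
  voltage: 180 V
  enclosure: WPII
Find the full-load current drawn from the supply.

202 A

ω = 2π×1378/60 = 144.3 rad/s; P_out = τω = 201 × 144.3 = 29004 W
P_in = P_out / η = 29004 / 0.799 = 36300 W
I = P_in / V = 36300 / 180 = 202 A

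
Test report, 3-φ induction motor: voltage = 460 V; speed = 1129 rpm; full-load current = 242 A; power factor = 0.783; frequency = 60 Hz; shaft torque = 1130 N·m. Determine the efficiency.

ω = 2π × 1129/60 = 118.2 rad/s; P_out = τω = 1130 × 118.2 = 133566 W
P_in = √3·V_L·I_L·cosφ = 1.732 × 460 × 242 × 0.783 = 150967 W
η = P_out / P_in = 133566 / 150967 = 0.885 = 88.5%

88.5 %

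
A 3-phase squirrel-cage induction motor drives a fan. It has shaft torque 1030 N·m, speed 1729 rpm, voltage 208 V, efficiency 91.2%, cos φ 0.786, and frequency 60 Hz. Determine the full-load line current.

722 A

ω = 2π×1729/60 = 181.1 rad/s; P_out = τω = 1030 × 181.1 = 186533 W
P_in = P_out / η = 186533 / 0.912 = 204532 W
I_L = P_in / (√3·V_L·cosφ) = 204532 / (1.732 × 208 × 0.786) = 722 A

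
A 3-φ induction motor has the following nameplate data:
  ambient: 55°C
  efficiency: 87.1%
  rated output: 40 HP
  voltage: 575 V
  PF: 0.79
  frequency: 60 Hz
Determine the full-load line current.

43.5 A

P_out = 40 × 746 = 29840 W
P_in = P_out / η = 29840 / 0.871 = 34259 W
I_L = P_in / (√3·V_L·cosφ) = 34259 / (1.732 × 575 × 0.79) = 43.5 A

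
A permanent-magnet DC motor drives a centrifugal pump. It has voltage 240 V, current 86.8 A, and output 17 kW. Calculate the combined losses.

P_in = V·I = 240×86.8 = 20832 W
P_out = 17000 W
Losses = P_in − P_out = 20832 − 17000 = 3832 W

3830 W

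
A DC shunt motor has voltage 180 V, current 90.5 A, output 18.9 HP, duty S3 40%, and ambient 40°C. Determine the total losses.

2.19 kW

P_in = V·I = 180×90.5 = 16290 W
P_out = 18.9×746 = 14099 W
Losses = P_in − P_out = 16290 − 14099 = 2191 W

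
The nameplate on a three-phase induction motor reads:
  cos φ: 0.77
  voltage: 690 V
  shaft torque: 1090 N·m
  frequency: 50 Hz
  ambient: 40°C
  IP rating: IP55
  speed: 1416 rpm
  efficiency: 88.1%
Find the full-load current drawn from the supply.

ω = 2π×1416/60 = 148.3 rad/s; P_out = τω = 1090 × 148.3 = 161647 W
P_in = P_out / η = 161647 / 0.881 = 183481 W
I_L = P_in / (√3·V_L·cosφ) = 183481 / (1.732 × 690 × 0.77) = 199 A

199 A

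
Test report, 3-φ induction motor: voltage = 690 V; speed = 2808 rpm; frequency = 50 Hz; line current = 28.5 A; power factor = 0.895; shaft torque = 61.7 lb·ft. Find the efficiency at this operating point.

τ = 61.7 lb·ft × 1.356 = 83.67 N·m
ω = 2π × 2808/60 = 294.1 rad/s; P_out = τω = 83.67 × 294.1 = 24607 W
P_in = √3·V_L·I_L·cosφ = 1.732 × 690 × 28.5 × 0.895 = 30484 W
η = P_out / P_in = 24607 / 30484 = 0.807 = 80.7%

80.7 %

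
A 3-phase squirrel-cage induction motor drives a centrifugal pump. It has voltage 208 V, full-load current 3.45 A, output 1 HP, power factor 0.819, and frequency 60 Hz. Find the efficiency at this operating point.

73.3 %

P_out = 1 × 746 = 746 W
P_in = √3·V_L·I_L·cosφ = 1.732 × 208 × 3.45 × 0.819 = 1018 W
η = P_out / P_in = 746 / 1018 = 0.733 = 73.3%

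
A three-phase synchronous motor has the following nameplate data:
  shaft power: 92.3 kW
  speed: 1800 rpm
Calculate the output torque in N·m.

490 N·m

ω = 2π × 1800/60 = 188.5 rad/s
τ = P/ω = 92300/188.5 = 490 N·m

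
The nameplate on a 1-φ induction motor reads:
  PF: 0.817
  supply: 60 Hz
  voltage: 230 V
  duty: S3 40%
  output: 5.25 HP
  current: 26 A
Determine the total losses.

P_in = V·I·cosφ = 230×26×0.817 = 4886 W
P_out = 5.25×746 = 3917 W
Losses = P_in − P_out = 4886 − 3917 = 969 W

969 W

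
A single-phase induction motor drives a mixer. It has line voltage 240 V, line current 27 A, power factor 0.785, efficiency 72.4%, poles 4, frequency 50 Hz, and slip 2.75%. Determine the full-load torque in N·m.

P_in = V·I·cosφ = 240 × 27 × 0.785 = 5087 W
P_out = η·P_in = 0.724 × 5087 = 3683 W
n_s = 120×50/4 = 1500 rpm; n = 1500×(1−0.0275) = 1459 rpm
ω = 2π×1459/60 = 152.8 rad/s
τ = P_out/ω = 3683/152.8 = 24.1 N·m

24.1 N·m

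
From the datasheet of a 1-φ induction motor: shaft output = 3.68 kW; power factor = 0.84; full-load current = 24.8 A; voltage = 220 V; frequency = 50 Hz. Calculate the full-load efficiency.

P_out = 3.68 kW = 3680 W
P_in = V·I·cosφ = 220 × 24.8 × 0.84 = 4583 W
η = P_out / P_in = 3680 / 4583 = 0.803 = 80.3%

80.3 %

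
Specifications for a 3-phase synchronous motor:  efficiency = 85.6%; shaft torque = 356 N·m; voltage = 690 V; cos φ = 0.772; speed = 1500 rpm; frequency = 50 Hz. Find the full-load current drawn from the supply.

ω = 2π×1500/60 = 157.1 rad/s; P_out = τω = 356 × 157.1 = 55928 W
P_in = P_out / η = 55928 / 0.856 = 65336 W
I_L = P_in / (√3·V_L·cosφ) = 65336 / (1.732 × 690 × 0.772) = 70.8 A

70.8 A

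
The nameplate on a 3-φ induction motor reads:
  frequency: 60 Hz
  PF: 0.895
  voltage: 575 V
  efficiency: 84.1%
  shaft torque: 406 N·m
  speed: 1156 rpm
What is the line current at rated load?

65.6 A

ω = 2π×1156/60 = 121.1 rad/s; P_out = τω = 406 × 121.1 = 49167 W
P_in = P_out / η = 49167 / 0.841 = 58463 W
I_L = P_in / (√3·V_L·cosφ) = 58463 / (1.732 × 575 × 0.895) = 65.6 A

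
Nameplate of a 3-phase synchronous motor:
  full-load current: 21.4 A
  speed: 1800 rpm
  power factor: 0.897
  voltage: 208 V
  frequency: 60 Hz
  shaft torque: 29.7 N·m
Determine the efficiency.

81.0 %

ω = 2π × 1800/60 = 188.5 rad/s; P_out = τω = 29.7 × 188.5 = 5598 W
P_in = √3·V_L·I_L·cosφ = 1.732 × 208 × 21.4 × 0.897 = 6915 W
η = P_out / P_in = 5598 / 6915 = 0.810 = 81.0%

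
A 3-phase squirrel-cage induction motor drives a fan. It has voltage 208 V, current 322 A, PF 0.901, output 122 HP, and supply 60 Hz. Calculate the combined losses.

P_in = √3·V·I·cosφ = 1.732×208×322×0.901 = 104518 W
P_out = 122×746 = 91012 W
Losses = P_in − P_out = 104518 − 91012 = 13506 W

13500 W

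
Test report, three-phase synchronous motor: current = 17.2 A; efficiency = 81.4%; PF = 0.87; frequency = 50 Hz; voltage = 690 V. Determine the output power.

P_in = √3·V·I·cosφ = 1.732 × 690 × 17.2 × 0.87 = 17883 W
P_out = η·P_in = 0.814 × 17883 = 14557 W

14.6 kW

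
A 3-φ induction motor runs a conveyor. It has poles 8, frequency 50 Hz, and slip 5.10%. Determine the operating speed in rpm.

712 rpm

n_s = 120f/p = 120×50/8 = 750 rpm
n = n_s(1 − s) = 750 × (1 − 0.051) = 712 rpm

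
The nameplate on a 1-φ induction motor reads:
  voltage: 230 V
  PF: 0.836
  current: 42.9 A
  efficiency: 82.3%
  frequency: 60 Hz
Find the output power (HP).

P_in = V·I·cosφ = 230 × 42.9 × 0.836 = 8249 W
P_out = η·P_in = 0.823 × 8249 = 6789 W
= 6789/746 = 9.1 HP

9.1 HP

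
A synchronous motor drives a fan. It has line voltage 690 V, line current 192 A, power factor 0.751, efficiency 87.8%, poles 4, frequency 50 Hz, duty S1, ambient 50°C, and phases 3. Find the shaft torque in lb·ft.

P_in = √3·V·I·cosφ = 1.732 × 690 × 192 × 0.751 = 172321 W
P_out = η·P_in = 0.878 × 172321 = 151298 W
n = n_s = 120×50/4 = 1500 rpm (synchronous)
ω = 2π×1500/60 = 157.1 rad/s
τ = P_out/ω = 151298/157.1 = 963.1 N·m
In lb·ft: 963.1/1.356 = 710 lb·ft

710 lb·ft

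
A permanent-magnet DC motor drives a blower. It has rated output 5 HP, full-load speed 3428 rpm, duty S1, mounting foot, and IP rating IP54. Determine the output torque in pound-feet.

P_out = 5 × 746 = 3730 W
ω = 2π × 3428/60 = 359 rad/s
τ = P_out/ω = 3730/359 = 10.39 N·m
In lb·ft: 10.39/1.356 = 7.66 lb·ft

7.66 lb·ft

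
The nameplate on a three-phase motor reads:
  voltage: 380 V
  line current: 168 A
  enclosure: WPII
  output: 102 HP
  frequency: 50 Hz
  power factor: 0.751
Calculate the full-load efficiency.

91.6 %

P_out = 102 × 746 = 76092 W
P_in = √3·V_L·I_L·cosφ = 1.732 × 380 × 168 × 0.751 = 83039 W
η = P_out / P_in = 76092 / 83039 = 0.916 = 91.6%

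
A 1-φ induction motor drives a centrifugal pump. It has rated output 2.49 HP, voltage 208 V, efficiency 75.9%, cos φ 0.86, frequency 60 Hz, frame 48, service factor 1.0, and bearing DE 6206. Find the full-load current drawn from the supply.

13.7 A

P_out = 2.49 × 746 = 1858 W
P_in = P_out / η = 1858 / 0.759 = 2448 W
I = P_in / (V·cosφ) = 2448 / (208 × 0.86) = 13.7 A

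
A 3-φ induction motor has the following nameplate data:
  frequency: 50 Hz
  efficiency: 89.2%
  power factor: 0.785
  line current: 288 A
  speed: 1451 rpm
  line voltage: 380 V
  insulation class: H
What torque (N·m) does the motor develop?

874 N·m

P_in = √3·V·I·cosφ = 1.732 × 380 × 288 × 0.785 = 148797 W
P_out = η·P_in = 0.892 × 148797 = 132727 W
n = 1451 rpm
ω = 2π×1451/60 = 151.9 rad/s
τ = P_out/ω = 132727/151.9 = 874 N·m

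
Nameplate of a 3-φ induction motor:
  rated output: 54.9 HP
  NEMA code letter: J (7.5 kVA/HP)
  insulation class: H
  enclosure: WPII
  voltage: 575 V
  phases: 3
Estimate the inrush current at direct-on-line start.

S_LR = 7.5 × 54.9 = 411.75 kVA
I_LR = S_LR/(√3·V_L) = 411750/(1.732×575) = 413 A

413 A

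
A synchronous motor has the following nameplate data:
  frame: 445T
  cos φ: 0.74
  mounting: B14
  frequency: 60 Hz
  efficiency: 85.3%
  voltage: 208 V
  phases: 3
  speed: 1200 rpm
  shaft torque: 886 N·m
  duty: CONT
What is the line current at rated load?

490 A

ω = 2π×1200/60 = 125.7 rad/s; P_out = τω = 886 × 125.7 = 111370 W
P_in = P_out / η = 111370 / 0.853 = 130563 W
I_L = P_in / (√3·V_L·cosφ) = 130563 / (1.732 × 208 × 0.74) = 490 A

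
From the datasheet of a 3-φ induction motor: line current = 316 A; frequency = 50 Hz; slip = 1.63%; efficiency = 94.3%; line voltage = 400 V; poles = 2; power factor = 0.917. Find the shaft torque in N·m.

P_in = √3·V·I·cosφ = 1.732 × 400 × 316 × 0.917 = 200754 W
P_out = η·P_in = 0.943 × 200754 = 189311 W
n_s = 120×50/2 = 3000 rpm; n = 3000×(1−0.0163) = 2951 rpm
ω = 2π×2951/60 = 309 rad/s
τ = P_out/ω = 189311/309 = 613 N·m

613 N·m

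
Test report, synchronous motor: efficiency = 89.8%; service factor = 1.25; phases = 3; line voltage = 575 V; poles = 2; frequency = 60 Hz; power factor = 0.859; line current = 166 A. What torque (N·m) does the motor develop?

338 N·m

P_in = √3·V·I·cosφ = 1.732 × 575 × 166 × 0.859 = 142009 W
P_out = η·P_in = 0.898 × 142009 = 127524 W
n = n_s = 120×60/2 = 3600 rpm (synchronous)
ω = 2π×3600/60 = 377 rad/s
τ = P_out/ω = 127524/377 = 338 N·m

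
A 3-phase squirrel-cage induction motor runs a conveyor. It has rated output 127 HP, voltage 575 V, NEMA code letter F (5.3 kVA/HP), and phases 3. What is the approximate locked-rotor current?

S_LR = 5.3 × 127 = 673.1 kVA
I_LR = S_LR/(√3·V_L) = 673100/(1.732×575) = 676 A

676 A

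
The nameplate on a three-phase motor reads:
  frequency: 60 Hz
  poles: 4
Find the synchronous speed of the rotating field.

n_s = 120f/p = 120×60/4 = 1800 rpm

1800 rpm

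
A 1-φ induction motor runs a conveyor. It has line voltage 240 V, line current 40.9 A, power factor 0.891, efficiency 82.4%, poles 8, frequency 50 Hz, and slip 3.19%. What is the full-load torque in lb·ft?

69.9 lb·ft

P_in = V·I·cosφ = 240 × 40.9 × 0.891 = 8746 W
P_out = η·P_in = 0.824 × 8746 = 7207 W
n_s = 120×50/8 = 750 rpm; n = 750×(1−0.0319) = 726 rpm
ω = 2π×726/60 = 76.03 rad/s
τ = P_out/ω = 7207/76.03 = 94.79 N·m
In lb·ft: 94.79/1.356 = 69.9 lb·ft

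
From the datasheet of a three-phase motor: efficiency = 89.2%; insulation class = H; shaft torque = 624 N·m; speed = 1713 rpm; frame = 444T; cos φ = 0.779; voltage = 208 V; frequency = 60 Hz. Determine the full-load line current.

447 A

ω = 2π×1713/60 = 179.4 rad/s; P_out = τω = 624 × 179.4 = 111946 W
P_in = P_out / η = 111946 / 0.892 = 125500 W
I_L = P_in / (√3·V_L·cosφ) = 125500 / (1.732 × 208 × 0.779) = 447 A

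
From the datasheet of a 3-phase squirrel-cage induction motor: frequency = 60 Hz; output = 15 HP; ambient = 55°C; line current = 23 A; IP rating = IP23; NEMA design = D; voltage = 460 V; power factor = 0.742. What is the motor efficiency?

82.3 %

P_out = 15 × 746 = 11190 W
P_in = √3·V_L·I_L·cosφ = 1.732 × 460 × 23 × 0.742 = 13597 W
η = P_out / P_in = 11190 / 13597 = 0.823 = 82.3%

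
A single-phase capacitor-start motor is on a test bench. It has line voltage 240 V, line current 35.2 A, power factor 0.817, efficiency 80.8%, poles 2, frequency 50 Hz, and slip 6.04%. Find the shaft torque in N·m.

18.9 N·m

P_in = V·I·cosφ = 240 × 35.2 × 0.817 = 6902 W
P_out = η·P_in = 0.808 × 6902 = 5577 W
n_s = 120×50/2 = 3000 rpm; n = 3000×(1−0.0604) = 2819 rpm
ω = 2π×2819/60 = 295.2 rad/s
τ = P_out/ω = 5577/295.2 = 18.9 N·m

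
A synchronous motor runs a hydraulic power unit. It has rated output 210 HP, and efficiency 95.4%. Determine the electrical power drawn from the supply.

164 kW

P_out = 210 × 746 = 156660 W
P_in = P_out/η = 156660/0.954 = 164214 W = 164 kW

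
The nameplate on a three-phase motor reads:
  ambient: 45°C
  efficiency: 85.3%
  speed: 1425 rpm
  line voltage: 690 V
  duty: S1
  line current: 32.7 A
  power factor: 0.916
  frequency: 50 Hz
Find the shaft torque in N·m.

205 N·m

P_in = √3·V·I·cosφ = 1.732 × 690 × 32.7 × 0.916 = 35796 W
P_out = η·P_in = 0.853 × 35796 = 30534 W
n = 1425 rpm
ω = 2π×1425/60 = 149.2 rad/s
τ = P_out/ω = 30534/149.2 = 205 N·m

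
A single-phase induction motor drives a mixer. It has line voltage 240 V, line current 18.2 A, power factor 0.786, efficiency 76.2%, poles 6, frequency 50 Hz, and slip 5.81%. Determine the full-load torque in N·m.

P_in = V·I·cosφ = 240 × 18.2 × 0.786 = 3433 W
P_out = η·P_in = 0.762 × 3433 = 2616 W
n_s = 120×50/6 = 1000 rpm; n = 1000×(1−0.0581) = 942 rpm
ω = 2π×942/60 = 98.65 rad/s
τ = P_out/ω = 2616/98.65 = 26.5 N·m

26.5 N·m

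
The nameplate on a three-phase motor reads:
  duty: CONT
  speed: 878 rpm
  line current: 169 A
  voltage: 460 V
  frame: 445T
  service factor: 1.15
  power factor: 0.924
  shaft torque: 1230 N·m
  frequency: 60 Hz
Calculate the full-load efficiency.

90.9 %

ω = 2π × 878/60 = 91.94 rad/s; P_out = τω = 1230 × 91.94 = 113086 W
P_in = √3·V_L·I_L·cosφ = 1.732 × 460 × 169 × 0.924 = 124413 W
η = P_out / P_in = 113086 / 124413 = 0.909 = 90.9%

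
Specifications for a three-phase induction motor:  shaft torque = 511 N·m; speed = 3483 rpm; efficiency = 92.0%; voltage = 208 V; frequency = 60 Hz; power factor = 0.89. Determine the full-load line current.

ω = 2π×3483/60 = 364.7 rad/s; P_out = τω = 511 × 364.7 = 186362 W
P_in = P_out / η = 186362 / 0.920 = 202567 W
I_L = P_in / (√3·V_L·cosφ) = 202567 / (1.732 × 208 × 0.89) = 632 A

632 A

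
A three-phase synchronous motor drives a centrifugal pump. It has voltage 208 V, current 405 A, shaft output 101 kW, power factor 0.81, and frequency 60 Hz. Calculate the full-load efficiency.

85.5 %

P_out = 101 kW = 101000 W
P_in = √3·V_L·I_L·cosφ = 1.732 × 208 × 405 × 0.81 = 118182 W
η = P_out / P_in = 101000 / 118182 = 0.855 = 85.5%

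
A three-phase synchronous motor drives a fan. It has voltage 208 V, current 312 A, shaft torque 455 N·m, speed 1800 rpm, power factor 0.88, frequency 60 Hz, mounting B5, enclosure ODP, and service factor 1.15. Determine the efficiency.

ω = 2π × 1800/60 = 188.5 rad/s; P_out = τω = 455 × 188.5 = 85768 W
P_in = √3·V_L·I_L·cosφ = 1.732 × 208 × 312 × 0.88 = 98912 W
η = P_out / P_in = 85768 / 98912 = 0.867 = 86.7%

86.7 %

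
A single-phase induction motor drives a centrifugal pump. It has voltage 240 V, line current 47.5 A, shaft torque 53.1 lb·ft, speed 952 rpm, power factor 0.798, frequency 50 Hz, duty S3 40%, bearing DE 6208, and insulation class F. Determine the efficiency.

78.9 %

τ = 53.1 lb·ft × 1.356 = 72 N·m
ω = 2π × 952/60 = 99.69 rad/s; P_out = τω = 72 × 99.69 = 7178 W
P_in = V·I·cosφ = 240 × 47.5 × 0.798 = 9097 W
η = P_out / P_in = 7178 / 9097 = 0.789 = 78.9%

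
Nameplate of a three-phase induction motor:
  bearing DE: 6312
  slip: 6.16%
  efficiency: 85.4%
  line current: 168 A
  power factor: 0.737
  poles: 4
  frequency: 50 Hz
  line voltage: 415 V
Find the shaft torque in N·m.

516 N·m

P_in = √3·V·I·cosφ = 1.732 × 415 × 168 × 0.737 = 88996 W
P_out = η·P_in = 0.854 × 88996 = 76003 W
n_s = 120×50/4 = 1500 rpm; n = 1500×(1−0.0616) = 1408 rpm
ω = 2π×1408/60 = 147.4 rad/s
τ = P_out/ω = 76003/147.4 = 516 N·m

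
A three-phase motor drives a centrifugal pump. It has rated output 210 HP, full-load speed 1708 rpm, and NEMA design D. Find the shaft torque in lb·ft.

646 lb·ft

P_out = 210 × 746 = 156660 W
ω = 2π × 1708/60 = 178.9 rad/s
τ = P_out/ω = 156660/178.9 = 875.7 N·m
In lb·ft: 875.7/1.356 = 646 lb·ft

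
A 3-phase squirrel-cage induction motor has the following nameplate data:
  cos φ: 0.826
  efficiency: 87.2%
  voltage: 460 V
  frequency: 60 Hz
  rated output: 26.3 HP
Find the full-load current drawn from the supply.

P_out = 26.3 × 746 = 19620 W
P_in = P_out / η = 19620 / 0.872 = 22500 W
I_L = P_in / (√3·V_L·cosφ) = 22500 / (1.732 × 460 × 0.826) = 34.2 A

34.2 A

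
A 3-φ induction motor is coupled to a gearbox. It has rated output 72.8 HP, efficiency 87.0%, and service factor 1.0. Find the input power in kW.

P_out = 72.8 × 746 = 54309 W
P_in = P_out/η = 54309/0.87 = 62424 W = 62.4 kW

62.4 kW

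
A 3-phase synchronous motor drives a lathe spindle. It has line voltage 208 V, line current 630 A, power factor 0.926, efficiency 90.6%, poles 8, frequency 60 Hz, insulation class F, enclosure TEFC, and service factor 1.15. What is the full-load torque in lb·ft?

P_in = √3·V·I·cosφ = 1.732 × 208 × 630 × 0.926 = 210166 W
P_out = η·P_in = 0.906 × 210166 = 190410 W
n = n_s = 120×60/8 = 900 rpm (synchronous)
ω = 2π×900/60 = 94.25 rad/s
τ = P_out/ω = 190410/94.25 = 2020 N·m
In lb·ft: 2020/1.356 = 1490 lb·ft

1490 lb·ft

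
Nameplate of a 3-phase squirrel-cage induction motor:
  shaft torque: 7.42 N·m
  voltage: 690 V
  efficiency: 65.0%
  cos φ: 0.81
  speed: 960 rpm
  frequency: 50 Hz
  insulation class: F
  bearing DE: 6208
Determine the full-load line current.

1.19 A

ω = 2π×960/60 = 100.5 rad/s; P_out = τω = 7.42 × 100.5 = 746 W
P_in = P_out / η = 746 / 0.650 = 1148 W
I_L = P_in / (√3·V_L·cosφ) = 1148 / (1.732 × 690 × 0.81) = 1.19 A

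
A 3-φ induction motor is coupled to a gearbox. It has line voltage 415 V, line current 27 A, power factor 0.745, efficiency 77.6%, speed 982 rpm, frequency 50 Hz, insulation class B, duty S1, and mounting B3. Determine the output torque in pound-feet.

P_in = √3·V·I·cosφ = 1.732 × 415 × 27 × 0.745 = 14458 W
P_out = η·P_in = 0.776 × 14458 = 11219 W
n = 982 rpm
ω = 2π×982/60 = 102.8 rad/s
τ = P_out/ω = 11219/102.8 = 109.1 N·m
In lb·ft: 109.1/1.356 = 80.5 lb·ft

80.5 lb·ft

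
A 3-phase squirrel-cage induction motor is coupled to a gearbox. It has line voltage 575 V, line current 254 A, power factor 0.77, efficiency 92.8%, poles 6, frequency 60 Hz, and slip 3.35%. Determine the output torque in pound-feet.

1100 lb·ft

P_in = √3·V·I·cosφ = 1.732 × 575 × 254 × 0.77 = 194778 W
P_out = η·P_in = 0.928 × 194778 = 180754 W
n_s = 120×60/6 = 1200 rpm; n = 1200×(1−0.0335) = 1160 rpm
ω = 2π×1160/60 = 121.5 rad/s
τ = P_out/ω = 180754/121.5 = 1488 N·m
In lb·ft: 1488/1.356 = 1100 lb·ft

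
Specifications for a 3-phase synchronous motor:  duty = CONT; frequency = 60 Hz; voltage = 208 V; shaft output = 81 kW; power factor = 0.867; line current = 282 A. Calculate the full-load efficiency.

92.0 %

P_out = 81 kW = 81000 W
P_in = √3·V_L·I_L·cosφ = 1.732 × 208 × 282 × 0.867 = 88080 W
η = P_out / P_in = 81000 / 88080 = 0.920 = 92.0%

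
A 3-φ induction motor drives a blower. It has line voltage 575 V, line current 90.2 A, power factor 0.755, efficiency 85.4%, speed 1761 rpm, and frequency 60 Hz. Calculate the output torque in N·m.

314 N·m

P_in = √3·V·I·cosφ = 1.732 × 575 × 90.2 × 0.755 = 67822 W
P_out = η·P_in = 0.854 × 67822 = 57920 W
n = 1761 rpm
ω = 2π×1761/60 = 184.4 rad/s
τ = P_out/ω = 57920/184.4 = 314 N·m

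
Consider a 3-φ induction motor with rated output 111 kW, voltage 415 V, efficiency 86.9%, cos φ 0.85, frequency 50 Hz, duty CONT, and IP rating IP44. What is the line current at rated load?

P_out = 111 kW = 111000 W
P_in = P_out / η = 111000 / 0.869 = 127733 W
I_L = P_in / (√3·V_L·cosφ) = 127733 / (1.732 × 415 × 0.85) = 209 A

209 A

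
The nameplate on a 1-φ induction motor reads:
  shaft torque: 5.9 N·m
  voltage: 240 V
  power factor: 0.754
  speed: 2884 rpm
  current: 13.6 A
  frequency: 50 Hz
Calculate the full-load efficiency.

ω = 2π × 2884/60 = 302 rad/s; P_out = τω = 5.9 × 302 = 1782 W
P_in = V·I·cosφ = 240 × 13.6 × 0.754 = 2461 W
η = P_out / P_in = 1782 / 2461 = 0.724 = 72.4%

72.4 %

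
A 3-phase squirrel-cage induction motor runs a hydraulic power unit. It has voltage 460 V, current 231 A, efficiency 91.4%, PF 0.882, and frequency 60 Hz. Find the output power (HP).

199 HP

P_in = √3·V·I·cosφ = 1.732 × 460 × 231 × 0.882 = 162325 W
P_out = η·P_in = 0.914 × 162325 = 148365 W
= 148365/746 = 199 HP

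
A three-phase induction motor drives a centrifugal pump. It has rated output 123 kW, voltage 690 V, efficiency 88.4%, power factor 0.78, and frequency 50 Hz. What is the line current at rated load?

P_out = 123 kW = 123000 W
P_in = P_out / η = 123000 / 0.884 = 139140 W
I_L = P_in / (√3·V_L·cosφ) = 139140 / (1.732 × 690 × 0.78) = 149 A

149 A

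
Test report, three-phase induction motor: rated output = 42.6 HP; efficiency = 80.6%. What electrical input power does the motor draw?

P_out = 42.6 × 746 = 31780 W
P_in = P_out/η = 31780/0.806 = 39429 W = 39.4 kW

39.4 kW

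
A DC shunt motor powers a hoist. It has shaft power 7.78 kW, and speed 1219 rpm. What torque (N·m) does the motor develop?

ω = 2π × 1219/60 = 127.7 rad/s
τ = P/ω = 7780/127.7 = 60.9 N·m

60.9 N·m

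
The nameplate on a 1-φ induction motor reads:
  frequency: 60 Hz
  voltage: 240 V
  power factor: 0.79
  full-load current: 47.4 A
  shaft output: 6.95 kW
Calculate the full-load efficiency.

77.3 %

P_out = 6.95 kW = 6950 W
P_in = V·I·cosφ = 240 × 47.4 × 0.79 = 8987 W
η = P_out / P_in = 6950 / 8987 = 0.773 = 77.3%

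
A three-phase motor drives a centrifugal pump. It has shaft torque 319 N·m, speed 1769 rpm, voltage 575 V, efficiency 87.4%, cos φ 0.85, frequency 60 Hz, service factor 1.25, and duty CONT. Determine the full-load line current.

79.9 A

ω = 2π×1769/60 = 185.2 rad/s; P_out = τω = 319 × 185.2 = 59079 W
P_in = P_out / η = 59079 / 0.874 = 67596 W
I_L = P_in / (√3·V_L·cosφ) = 67596 / (1.732 × 575 × 0.85) = 79.9 A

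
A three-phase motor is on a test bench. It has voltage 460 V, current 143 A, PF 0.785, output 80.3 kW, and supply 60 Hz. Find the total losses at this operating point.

9.14 kW

P_in = √3·V·I·cosφ = 1.732×460×143×0.785 = 89436 W
P_out = 80300 W
Losses = P_in − P_out = 89436 − 80300 = 9136 W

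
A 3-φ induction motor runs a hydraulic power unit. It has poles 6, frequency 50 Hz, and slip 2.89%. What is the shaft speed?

971 rpm

n_s = 120f/p = 120×50/6 = 1000 rpm
n = n_s(1 − s) = 1000 × (1 − 0.0289) = 971 rpm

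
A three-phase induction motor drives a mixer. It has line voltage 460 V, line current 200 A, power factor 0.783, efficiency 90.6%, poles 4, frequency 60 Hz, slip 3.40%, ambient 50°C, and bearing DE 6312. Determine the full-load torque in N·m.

P_in = √3·V·I·cosφ = 1.732 × 460 × 200 × 0.783 = 124766 W
P_out = η·P_in = 0.906 × 124766 = 113038 W
n_s = 120×60/4 = 1800 rpm; n = 1800×(1−0.034) = 1739 rpm
ω = 2π×1739/60 = 182.1 rad/s
τ = P_out/ω = 113038/182.1 = 621 N·m

621 N·m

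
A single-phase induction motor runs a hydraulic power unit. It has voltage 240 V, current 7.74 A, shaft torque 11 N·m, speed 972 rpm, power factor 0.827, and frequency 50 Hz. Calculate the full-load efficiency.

ω = 2π × 972/60 = 101.8 rad/s; P_out = τω = 11 × 101.8 = 1120 W
P_in = V·I·cosφ = 240 × 7.74 × 0.827 = 1536 W
η = P_out / P_in = 1120 / 1536 = 0.729 = 72.9%

72.9 %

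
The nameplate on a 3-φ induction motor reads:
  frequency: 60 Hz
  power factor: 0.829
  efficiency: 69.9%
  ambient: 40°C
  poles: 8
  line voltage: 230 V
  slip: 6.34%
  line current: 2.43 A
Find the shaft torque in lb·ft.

P_in = √3·V·I·cosφ = 1.732 × 230 × 2.43 × 0.829 = 802 W
P_out = η·P_in = 0.699 × 802 = 561 W
n_s = 120×60/8 = 900 rpm; n = 900×(1−0.0634) = 843 rpm
ω = 2π×843/60 = 88.28 rad/s
τ = P_out/ω = 561/88.28 = 6.355 N·m
In lb·ft: 6.355/1.356 = 4.69 lb·ft

4.69 lb·ft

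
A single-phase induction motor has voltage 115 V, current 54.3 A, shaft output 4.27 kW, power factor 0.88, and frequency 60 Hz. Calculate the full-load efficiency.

P_out = 4.27 kW = 4270 W
P_in = V·I·cosφ = 115 × 54.3 × 0.88 = 5495 W
η = P_out / P_in = 4270 / 5495 = 0.777 = 77.7%

77.7 %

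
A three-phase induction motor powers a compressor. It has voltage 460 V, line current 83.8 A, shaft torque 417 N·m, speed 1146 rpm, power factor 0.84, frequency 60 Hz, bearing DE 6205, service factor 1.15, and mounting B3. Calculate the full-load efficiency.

ω = 2π × 1146/60 = 120 rad/s; P_out = τω = 417 × 120 = 50040 W
P_in = √3·V_L·I_L·cosφ = 1.732 × 460 × 83.8 × 0.84 = 56083 W
η = P_out / P_in = 50040 / 56083 = 0.892 = 89.2%

89.2 %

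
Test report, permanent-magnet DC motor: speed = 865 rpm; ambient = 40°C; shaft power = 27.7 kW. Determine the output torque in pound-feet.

ω = 2π × 865/60 = 90.58 rad/s
τ = P/ω = 27700/90.58 = 305.8 N·m
In lb·ft: 305.8/1.356 = 226 lb·ft

226 lb·ft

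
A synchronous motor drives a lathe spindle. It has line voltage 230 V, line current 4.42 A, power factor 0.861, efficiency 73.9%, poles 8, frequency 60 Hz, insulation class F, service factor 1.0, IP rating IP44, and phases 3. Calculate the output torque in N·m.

P_in = √3·V·I·cosφ = 1.732 × 230 × 4.42 × 0.861 = 1516 W
P_out = η·P_in = 0.739 × 1516 = 1120 W
n = n_s = 120×60/8 = 900 rpm (synchronous)
ω = 2π×900/60 = 94.25 rad/s
τ = P_out/ω = 1120/94.25 = 11.9 N·m

11.9 N·m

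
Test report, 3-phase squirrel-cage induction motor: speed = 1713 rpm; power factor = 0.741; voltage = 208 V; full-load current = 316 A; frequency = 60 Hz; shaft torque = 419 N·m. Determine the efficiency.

ω = 2π × 1713/60 = 179.4 rad/s; P_out = τω = 419 × 179.4 = 75169 W
P_in = √3·V_L·I_L·cosφ = 1.732 × 208 × 316 × 0.741 = 84356 W
η = P_out / P_in = 75169 / 84356 = 0.891 = 89.1%

89.1 %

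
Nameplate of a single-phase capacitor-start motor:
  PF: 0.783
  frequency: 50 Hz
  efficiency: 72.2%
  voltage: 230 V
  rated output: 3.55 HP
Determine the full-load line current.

20.4 A

P_out = 3.55 × 746 = 2648 W
P_in = P_out / η = 2648 / 0.722 = 3668 W
I = P_in / (V·cosφ) = 3668 / (230 × 0.783) = 20.4 A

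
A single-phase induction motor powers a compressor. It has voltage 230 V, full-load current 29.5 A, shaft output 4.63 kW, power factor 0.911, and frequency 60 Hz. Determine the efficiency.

74.9 %

P_out = 4.63 kW = 4630 W
P_in = V·I·cosφ = 230 × 29.5 × 0.911 = 6181 W
η = P_out / P_in = 4630 / 6181 = 0.749 = 74.9%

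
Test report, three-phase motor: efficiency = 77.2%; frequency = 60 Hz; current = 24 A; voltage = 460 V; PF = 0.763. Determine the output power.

P_in = √3·V·I·cosφ = 1.732 × 460 × 24 × 0.763 = 14590 W
P_out = η·P_in = 0.772 × 14590 = 11263 W

11.3 kW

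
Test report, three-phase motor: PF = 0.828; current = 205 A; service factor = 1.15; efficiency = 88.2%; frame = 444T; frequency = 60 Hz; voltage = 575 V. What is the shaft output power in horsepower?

P_in = √3·V·I·cosφ = 1.732 × 575 × 205 × 0.828 = 169044 W
P_out = η·P_in = 0.882 × 169044 = 149097 W
= 149097/746 = 200 HP

200 HP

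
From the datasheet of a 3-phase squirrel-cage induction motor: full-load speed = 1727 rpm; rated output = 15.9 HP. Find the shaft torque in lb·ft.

48.4 lb·ft

P_out = 15.9 × 746 = 11861 W
ω = 2π × 1727/60 = 180.9 rad/s
τ = P_out/ω = 11861/180.9 = 65.57 N·m
In lb·ft: 65.57/1.356 = 48.4 lb·ft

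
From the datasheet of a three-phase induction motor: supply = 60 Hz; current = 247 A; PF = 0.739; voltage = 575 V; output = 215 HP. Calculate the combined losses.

P_in = √3·V·I·cosφ = 1.732×575×247×0.739 = 181785 W
P_out = 215×746 = 160390 W
Losses = P_in − P_out = 181785 − 160390 = 21395 W

21400 W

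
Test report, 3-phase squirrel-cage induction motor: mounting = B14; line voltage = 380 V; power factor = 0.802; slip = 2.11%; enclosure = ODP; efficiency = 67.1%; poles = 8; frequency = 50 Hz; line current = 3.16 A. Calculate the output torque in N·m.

P_in = √3·V·I·cosφ = 1.732 × 380 × 3.16 × 0.802 = 1668 W
P_out = η·P_in = 0.671 × 1668 = 1119 W
n_s = 120×50/8 = 750 rpm; n = 750×(1−0.0211) = 734 rpm
ω = 2π×734/60 = 76.86 rad/s
τ = P_out/ω = 1119/76.86 = 14.6 N·m

14.6 N·m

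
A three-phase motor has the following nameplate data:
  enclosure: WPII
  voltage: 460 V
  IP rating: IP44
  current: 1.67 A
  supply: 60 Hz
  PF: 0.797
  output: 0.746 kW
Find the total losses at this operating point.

314 W

P_in = √3·V·I·cosφ = 1.732×460×1.67×0.797 = 1060 W
P_out = 746 W
Losses = P_in − P_out = 1060 − 746 = 314 W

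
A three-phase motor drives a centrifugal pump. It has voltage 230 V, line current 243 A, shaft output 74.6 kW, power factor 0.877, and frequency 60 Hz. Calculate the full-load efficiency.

P_out = 74.6 kW = 74600 W
P_in = √3·V_L·I_L·cosφ = 1.732 × 230 × 243 × 0.877 = 84895 W
η = P_out / P_in = 74600 / 84895 = 0.879 = 87.9%

87.9 %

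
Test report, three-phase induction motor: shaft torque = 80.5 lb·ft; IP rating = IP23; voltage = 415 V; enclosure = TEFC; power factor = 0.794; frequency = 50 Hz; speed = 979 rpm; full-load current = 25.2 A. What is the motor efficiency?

77.8 %

τ = 80.5 lb·ft × 1.356 = 109.2 N·m
ω = 2π × 979/60 = 102.5 rad/s; P_out = τω = 109.2 × 102.5 = 11193 W
P_in = √3·V_L·I_L·cosφ = 1.732 × 415 × 25.2 × 0.794 = 14382 W
η = P_out / P_in = 11193 / 14382 = 0.778 = 77.8%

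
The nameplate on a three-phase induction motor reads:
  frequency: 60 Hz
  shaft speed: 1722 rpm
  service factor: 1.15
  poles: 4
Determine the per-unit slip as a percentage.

n_s = 120f/p = 120×60/4 = 1800 rpm
s = (n_s − n)/n_s = (1800 − 1722)/1800 = 0.0433

4.33 %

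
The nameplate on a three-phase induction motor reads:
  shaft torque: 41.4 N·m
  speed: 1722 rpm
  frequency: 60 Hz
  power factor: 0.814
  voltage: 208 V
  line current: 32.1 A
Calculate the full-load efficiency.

ω = 2π × 1722/60 = 180.3 rad/s; P_out = τω = 41.4 × 180.3 = 7464 W
P_in = √3·V_L·I_L·cosφ = 1.732 × 208 × 32.1 × 0.814 = 9413 W
η = P_out / P_in = 7464 / 9413 = 0.793 = 79.3%

79.3 %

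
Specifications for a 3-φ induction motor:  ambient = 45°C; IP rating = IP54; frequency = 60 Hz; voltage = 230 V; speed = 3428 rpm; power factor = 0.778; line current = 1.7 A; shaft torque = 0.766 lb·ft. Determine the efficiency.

70.8 %

τ = 0.766 lb·ft × 1.356 = 1.039 N·m
ω = 2π × 3428/60 = 359 rad/s; P_out = τω = 1.039 × 359 = 373 W
P_in = √3·V_L·I_L·cosφ = 1.732 × 230 × 1.7 × 0.778 = 527 W
η = P_out / P_in = 373 / 527 = 0.708 = 70.8%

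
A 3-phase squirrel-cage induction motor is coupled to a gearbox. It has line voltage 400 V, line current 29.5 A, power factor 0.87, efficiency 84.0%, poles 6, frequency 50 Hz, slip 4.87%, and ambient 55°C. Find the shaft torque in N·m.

150 N·m

P_in = √3·V·I·cosφ = 1.732 × 400 × 29.5 × 0.87 = 17781 W
P_out = η·P_in = 0.84 × 17781 = 14936 W
n_s = 120×50/6 = 1000 rpm; n = 1000×(1−0.0487) = 951 rpm
ω = 2π×951/60 = 99.59 rad/s
τ = P_out/ω = 14936/99.59 = 150 N·m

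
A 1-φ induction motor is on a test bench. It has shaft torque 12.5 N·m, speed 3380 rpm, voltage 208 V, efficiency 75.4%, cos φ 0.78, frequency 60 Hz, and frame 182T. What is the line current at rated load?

ω = 2π×3380/60 = 354 rad/s; P_out = τω = 12.5 × 354 = 4425 W
P_in = P_out / η = 4425 / 0.754 = 5869 W
I = P_in / (V·cosφ) = 5869 / (208 × 0.78) = 36.2 A

36.2 A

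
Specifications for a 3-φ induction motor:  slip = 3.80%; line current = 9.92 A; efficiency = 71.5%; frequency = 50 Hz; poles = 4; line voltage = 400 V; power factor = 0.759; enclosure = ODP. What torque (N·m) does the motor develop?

24.7 N·m

P_in = √3·V·I·cosφ = 1.732 × 400 × 9.92 × 0.759 = 5216 W
P_out = η·P_in = 0.715 × 5216 = 3729 W
n_s = 120×50/4 = 1500 rpm; n = 1500×(1−0.038) = 1443 rpm
ω = 2π×1443/60 = 151.1 rad/s
τ = P_out/ω = 3729/151.1 = 24.7 N·m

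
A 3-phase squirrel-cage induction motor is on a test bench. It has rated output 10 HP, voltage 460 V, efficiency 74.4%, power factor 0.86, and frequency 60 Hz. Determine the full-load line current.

P_out = 10 × 746 = 7460 W
P_in = P_out / η = 7460 / 0.744 = 10027 W
I_L = P_in / (√3·V_L·cosφ) = 10027 / (1.732 × 460 × 0.86) = 14.6 A

14.6 A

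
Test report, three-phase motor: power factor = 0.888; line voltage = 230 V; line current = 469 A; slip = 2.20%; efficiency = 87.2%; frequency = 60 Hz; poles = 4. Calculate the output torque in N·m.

P_in = √3·V·I·cosφ = 1.732 × 230 × 469 × 0.888 = 165906 W
P_out = η·P_in = 0.872 × 165906 = 144670 W
n_s = 120×60/4 = 1800 rpm; n = 1800×(1−0.022) = 1760 rpm
ω = 2π×1760/60 = 184.3 rad/s
τ = P_out/ω = 144670/184.3 = 785 N·m

785 N·m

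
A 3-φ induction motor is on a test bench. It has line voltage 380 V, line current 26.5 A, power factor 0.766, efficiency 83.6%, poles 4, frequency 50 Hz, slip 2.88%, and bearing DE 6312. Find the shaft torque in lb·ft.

P_in = √3·V·I·cosφ = 1.732 × 380 × 26.5 × 0.766 = 13360 W
P_out = η·P_in = 0.836 × 13360 = 11169 W
n_s = 120×50/4 = 1500 rpm; n = 1500×(1−0.0288) = 1457 rpm
ω = 2π×1457/60 = 152.6 rad/s
τ = P_out/ω = 11169/152.6 = 73.19 N·m
In lb·ft: 73.19/1.356 = 54 lb·ft

54 lb·ft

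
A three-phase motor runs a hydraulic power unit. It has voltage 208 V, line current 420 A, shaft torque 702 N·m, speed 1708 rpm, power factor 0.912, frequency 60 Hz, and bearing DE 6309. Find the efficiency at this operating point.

ω = 2π × 1708/60 = 178.9 rad/s; P_out = τω = 702 × 178.9 = 125588 W
P_in = √3·V_L·I_L·cosφ = 1.732 × 208 × 420 × 0.912 = 137992 W
η = P_out / P_in = 125588 / 137992 = 0.910 = 91.0%

91.0 %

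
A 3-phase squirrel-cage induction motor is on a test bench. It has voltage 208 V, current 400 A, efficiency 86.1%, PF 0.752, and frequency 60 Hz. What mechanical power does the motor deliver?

93.3 kW

P_in = √3·V·I·cosφ = 1.732 × 208 × 400 × 0.752 = 108365 W
P_out = η·P_in = 0.861 × 108365 = 93302 W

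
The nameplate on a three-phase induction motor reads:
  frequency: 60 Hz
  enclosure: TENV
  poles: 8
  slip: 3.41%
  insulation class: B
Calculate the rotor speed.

n_s = 120f/p = 120×60/8 = 900 rpm
n = n_s(1 − s) = 900 × (1 − 0.0341) = 869 rpm

869 rpm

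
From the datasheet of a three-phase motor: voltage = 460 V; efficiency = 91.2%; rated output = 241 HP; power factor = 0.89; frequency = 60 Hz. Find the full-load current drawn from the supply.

278 A

P_out = 241 × 746 = 179786 W
P_in = P_out / η = 179786 / 0.912 = 197134 W
I_L = P_in / (√3·V_L·cosφ) = 197134 / (1.732 × 460 × 0.89) = 278 A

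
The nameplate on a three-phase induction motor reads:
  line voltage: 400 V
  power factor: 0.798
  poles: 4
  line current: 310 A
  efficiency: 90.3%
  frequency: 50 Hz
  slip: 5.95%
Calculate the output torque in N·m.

P_in = √3·V·I·cosφ = 1.732 × 400 × 310 × 0.798 = 171385 W
P_out = η·P_in = 0.903 × 171385 = 154761 W
n_s = 120×50/4 = 1500 rpm; n = 1500×(1−0.0595) = 1411 rpm
ω = 2π×1411/60 = 147.8 rad/s
τ = P_out/ω = 154761/147.8 = 1050 N·m

1050 N·m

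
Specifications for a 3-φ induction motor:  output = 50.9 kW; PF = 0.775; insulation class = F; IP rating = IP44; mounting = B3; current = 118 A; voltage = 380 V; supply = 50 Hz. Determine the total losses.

9290 W

P_in = √3·V·I·cosφ = 1.732×380×118×0.775 = 60189 W
P_out = 50900 W
Losses = P_in − P_out = 60189 − 50900 = 9289 W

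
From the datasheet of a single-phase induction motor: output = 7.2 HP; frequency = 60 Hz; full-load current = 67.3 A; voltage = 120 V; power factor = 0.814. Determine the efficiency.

P_out = 7.2 × 746 = 5371 W
P_in = V·I·cosφ = 120 × 67.3 × 0.814 = 6574 W
η = P_out / P_in = 5371 / 6574 = 0.817 = 81.7%

81.7 %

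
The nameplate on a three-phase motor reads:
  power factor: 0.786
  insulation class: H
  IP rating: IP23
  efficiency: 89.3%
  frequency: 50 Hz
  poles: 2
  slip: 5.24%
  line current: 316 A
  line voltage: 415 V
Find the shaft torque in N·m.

536 N·m

P_in = √3·V·I·cosφ = 1.732 × 415 × 316 × 0.786 = 178528 W
P_out = η·P_in = 0.893 × 178528 = 159426 W
n_s = 120×50/2 = 3000 rpm; n = 3000×(1−0.0524) = 2843 rpm
ω = 2π×2843/60 = 297.7 rad/s
τ = P_out/ω = 159426/297.7 = 536 N·m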